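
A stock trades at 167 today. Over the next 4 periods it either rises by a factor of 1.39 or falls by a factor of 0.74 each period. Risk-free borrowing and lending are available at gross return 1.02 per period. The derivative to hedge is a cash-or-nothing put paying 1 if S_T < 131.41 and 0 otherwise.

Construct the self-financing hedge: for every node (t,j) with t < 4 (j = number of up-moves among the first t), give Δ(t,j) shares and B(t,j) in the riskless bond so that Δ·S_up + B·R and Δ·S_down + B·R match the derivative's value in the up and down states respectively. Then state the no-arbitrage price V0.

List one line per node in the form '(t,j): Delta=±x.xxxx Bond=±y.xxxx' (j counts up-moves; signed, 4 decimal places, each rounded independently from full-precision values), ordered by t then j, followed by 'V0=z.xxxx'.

Since d<R<u, set p* = (R−d)/(u−d) = 0.4308; price each node as the discounted p*-expectation of its children.
Payoff layer (t=4): V(4,0)=1.0000, V(4,1)=1.0000, V(4,2)=0.0000, V(4,3)=0.0000, V(4,4)=0.0000
  t=3,j=0: stock 67.6724 → up 94.0646 (V=1.0000), down 50.0776 (V=1.0000). Price 0.9804; hedge Δ=0.0000, bond B=0.9804.
  t=3,j=1: stock 127.1144 → up 176.6890 (V=0.0000), down 94.0646 (V=1.0000). Price 0.5581; hedge Δ=-0.0121, bond B=2.0965.
  t=3,j=2: stock 238.7689 → up 331.8888 (V=0.0000), down 176.6890 (V=0.0000). Price 0.0000; hedge Δ=0.0000, bond B=0.0000.
  t=3,j=3: stock 448.4984 → up 623.4127 (V=0.0000), down 331.8888 (V=0.0000). Price 0.0000; hedge Δ=0.0000, bond B=0.0000.
  t=2,j=0: stock 91.4492 → up 127.1144 (V=0.5581), down 67.6724 (V=0.9804). Price 0.7828; hedge Δ=-0.0071, bond B=1.4325.
  t=2,j=1: stock 171.7762 → up 238.7689 (V=0.0000), down 127.1144 (V=0.5581). Price 0.3114; hedge Δ=-0.0050, bond B=1.1700.
  t=2,j=2: stock 322.6607 → up 448.4984 (V=0.0000), down 238.7689 (V=0.0000). Price 0.0000; hedge Δ=0.0000, bond B=0.0000.
  t=1,j=0: stock 123.5800 → up 171.7762 (V=0.3114), down 91.4492 (V=0.7828). Price 0.5684; hedge Δ=-0.0059, bond B=1.2936.
  t=1,j=1: stock 232.1300 → up 322.6607 (V=0.0000), down 171.7762 (V=0.3114). Price 0.1738; hedge Δ=-0.0021, bond B=0.6529.
  t=0,j=0: stock 167.0000 → up 232.1300 (V=0.1738), down 123.5800 (V=0.5684). Price 0.3906; hedge Δ=-0.0036, bond B=0.9977.
Self-financing check: at every node Δ·S+B equals the discounted successor values.

(0,0): Delta=-0.0036 Bond=0.9977
(1,0): Delta=-0.0059 Bond=1.2936
(1,1): Delta=-0.0021 Bond=0.6529
(2,0): Delta=-0.0071 Bond=1.4325
(2,1): Delta=-0.0050 Bond=1.1700
(2,2): Delta=0.0000 Bond=0.0000
(3,0): Delta=0.0000 Bond=0.9804
(3,1): Delta=-0.0121 Bond=2.0965
(3,2): Delta=0.0000 Bond=0.0000
(3,3): Delta=0.0000 Bond=0.0000
V0=0.3906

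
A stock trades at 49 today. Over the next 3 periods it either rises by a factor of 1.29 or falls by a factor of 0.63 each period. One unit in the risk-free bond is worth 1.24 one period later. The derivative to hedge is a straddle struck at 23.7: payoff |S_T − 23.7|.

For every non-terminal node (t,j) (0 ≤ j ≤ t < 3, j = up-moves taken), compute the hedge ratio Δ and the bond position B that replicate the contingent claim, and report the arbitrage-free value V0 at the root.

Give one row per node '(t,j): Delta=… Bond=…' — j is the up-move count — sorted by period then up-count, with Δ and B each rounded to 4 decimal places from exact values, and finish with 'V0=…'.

(0,0): Delta=0.9974 Bond=-12.2956
(1,0): Delta=0.9313 Bond=-13.2088
(1,1): Delta=1.0000 Bond=-15.4136
(2,0): Delta=-0.7837 Bond=16.9759
(2,1): Delta=1.0000 Bond=-19.1129
(2,2): Delta=1.0000 Bond=-19.1129
V0=36.5749

The replicating-portfolio and risk-neutral prices coincide; use p* = (1.24−0.63)/(1.29−0.63) = 0.9242 for the latter.
Payoff layer (t=3): V(3,0)=11.4477, V(3,1)=1.3880, V(3,2)=27.6708, V(3,3)=81.4878
  t=2,j=0: stock 19.4481 → up 25.0880 (V=1.3880), down 12.2523 (V=11.4477). Price 1.7340; hedge Δ=-0.7837, bond B=16.9759.
  t=2,j=1: stock 39.8223 → up 51.3708 (V=27.6708), down 25.0880 (V=1.3880). Price 20.7094; hedge Δ=1.0000, bond B=-19.1129.
  t=2,j=2: stock 81.5409 → up 105.1878 (V=81.4878), down 51.3708 (V=27.6708). Price 62.4280; hedge Δ=1.0000, bond B=-19.1129.
  t=1,j=0: stock 30.8700 → up 39.8223 (V=20.7094), down 19.4481 (V=1.7340). Price 15.5418; hedge Δ=0.9313, bond B=-13.2088.
  t=1,j=1: stock 63.2100 → up 81.5409 (V=62.4280), down 39.8223 (V=20.7094). Price 47.7964; hedge Δ=1.0000, bond B=-15.4136.
  t=0,j=0: stock 49.0000 → up 63.2100 (V=47.7964), down 30.8700 (V=15.5418). Price 36.5749; hedge Δ=0.9974, bond B=-12.2956.
Root portfolio cost Δ·49+B reproduces V0=36.5749.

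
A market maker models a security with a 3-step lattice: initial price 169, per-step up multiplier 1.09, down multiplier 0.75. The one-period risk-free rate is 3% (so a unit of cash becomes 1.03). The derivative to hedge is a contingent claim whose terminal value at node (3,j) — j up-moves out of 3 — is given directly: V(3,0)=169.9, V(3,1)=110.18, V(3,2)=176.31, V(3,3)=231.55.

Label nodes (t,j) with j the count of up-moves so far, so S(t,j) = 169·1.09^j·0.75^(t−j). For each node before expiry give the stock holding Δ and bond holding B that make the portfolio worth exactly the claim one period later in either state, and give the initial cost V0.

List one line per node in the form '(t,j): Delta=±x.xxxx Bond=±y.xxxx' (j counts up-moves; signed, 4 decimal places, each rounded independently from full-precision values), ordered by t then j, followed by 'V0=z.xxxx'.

Risk-neutral probability p* = (R−d)/(u−d) = (1.03−0.75)/(1.09−0.75) = 0.8235.
At expiry t=3: V(3,0)=169.9000, V(3,1)=110.1800, V(3,2)=176.3100, V(3,3)=231.5500
Node (2,0) S=95.0625: V=(p*·110.1800+(1−p*)·169.9000)/1.03=117.2027; Δ=(110.1800−169.9000)/(103.6181−71.2969)=-1.8477; B=V−Δ·S=292.8498
Node (2,1) S=138.1575: V=(p*·176.3100+(1−p*)·110.1800)/1.03=159.8447; Δ=(176.3100−110.1800)/(150.5917−103.6181)=1.4078; B=V−Δ·S=-34.6553
Node (2,2) S=200.7889: V=(p*·231.5500+(1−p*)·176.3100)/1.03=215.3415; Δ=(231.5500−176.3100)/(218.8599−150.5917)=0.8092; B=V−Δ·S=52.8709
Node (1,0) S=126.7500: V=(p*·159.8447+(1−p*)·117.2027)/1.03=147.8831; Δ=(159.8447−117.2027)/(138.1575−95.0625)=0.9895; B=V−Δ·S=22.4657
Node (1,1) S=184.2100: V=(p*·215.3415+(1−p*)·159.8447)/1.03=199.5611; Δ=(215.3415−159.8447)/(200.7889−138.1575)=0.8861; B=V−Δ·S=36.3351
Node (0,0) S=169.0000: V=(p*·199.5611+(1−p*)·147.8831)/1.03=184.8946; Δ=(199.5611−147.8831)/(184.2100−126.7500)=0.8994; B=V−Δ·S=32.9005
Root portfolio cost Δ·169+B reproduces V0=184.8946.

(0,0): Delta=0.8994 Bond=32.9005
(1,0): Delta=0.9895 Bond=22.4657
(1,1): Delta=0.8861 Bond=36.3351
(2,0): Delta=-1.8477 Bond=292.8498
(2,1): Delta=1.4078 Bond=-34.6553
(2,2): Delta=0.8092 Bond=52.8709
V0=184.8946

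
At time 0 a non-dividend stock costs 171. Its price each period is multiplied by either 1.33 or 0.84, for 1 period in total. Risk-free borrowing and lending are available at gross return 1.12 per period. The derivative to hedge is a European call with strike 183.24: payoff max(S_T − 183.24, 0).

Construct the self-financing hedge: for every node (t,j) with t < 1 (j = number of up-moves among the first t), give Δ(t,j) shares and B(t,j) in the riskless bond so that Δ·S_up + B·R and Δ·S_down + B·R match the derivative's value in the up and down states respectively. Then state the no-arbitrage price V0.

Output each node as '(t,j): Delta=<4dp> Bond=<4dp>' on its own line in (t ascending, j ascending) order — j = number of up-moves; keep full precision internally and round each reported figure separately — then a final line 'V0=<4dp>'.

(0,0): Delta=0.5274 Bond=-67.6378
V0=22.5459

The replicating-portfolio and risk-neutral prices coincide; use p* = (1.12−0.84)/(1.33−0.84) = 0.5714 for the latter.
Payoff layer (t=1): V(1,0)=0.0000, V(1,1)=44.1900
  t=0,j=0: stock 171.0000 → up 227.4300 (V=44.1900), down 143.6400 (V=0.0000). Price 22.5459; hedge Δ=0.5274, bond B=-67.6378.
Root portfolio cost Δ·171+B reproduces V0=22.5459.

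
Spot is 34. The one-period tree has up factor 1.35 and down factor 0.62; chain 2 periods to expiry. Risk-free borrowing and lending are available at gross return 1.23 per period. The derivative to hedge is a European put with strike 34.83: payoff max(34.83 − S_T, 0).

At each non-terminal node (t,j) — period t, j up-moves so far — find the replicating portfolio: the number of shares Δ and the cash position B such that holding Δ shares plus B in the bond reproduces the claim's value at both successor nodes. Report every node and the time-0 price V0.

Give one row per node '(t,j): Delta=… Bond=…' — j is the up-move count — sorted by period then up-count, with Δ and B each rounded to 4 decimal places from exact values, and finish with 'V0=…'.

Since d<R<u, set p* = (R−d)/(u−d) = 0.8356; price each node as the discounted p*-expectation of its children.
Terminal values V(2,·): V(2,0)=21.7604, V(2,1)=6.3720, V(2,2)=0.0000
(1,0): S=21.0800. Δ = (V_up−V_dn)/(S_up−S_dn) = (6.3720−21.7604)/(28.4580−13.0696) = -1.0000. V = [p*·6.3720 + (1−p*)·21.7604]/1.23 = 7.2371. B = V − Δ·S = 28.3171.
(1,1): S=45.9000. Δ = (V_up−V_dn)/(S_up−S_dn) = (0.0000−6.3720)/(61.9650−28.4580) = -0.1902. V = [p*·0.0000 + (1−p*)·6.3720]/1.23 = 0.8516. B = V − Δ·S = 9.5804.
(0,0): S=34.0000. Δ = (V_up−V_dn)/(S_up−S_dn) = (0.8516−7.2371)/(45.9000−21.0800) = -0.2573. V = [p*·0.8516 + (1−p*)·7.2371]/1.23 = 1.5457. B = V − Δ·S = 10.2930.
The time-0 hedge costs 1.5457, which is the no-arbitrage price.

(0,0): Delta=-0.2573 Bond=10.2930
(1,0): Delta=-1.0000 Bond=28.3171
(1,1): Delta=-0.1902 Bond=9.5804
V0=1.5457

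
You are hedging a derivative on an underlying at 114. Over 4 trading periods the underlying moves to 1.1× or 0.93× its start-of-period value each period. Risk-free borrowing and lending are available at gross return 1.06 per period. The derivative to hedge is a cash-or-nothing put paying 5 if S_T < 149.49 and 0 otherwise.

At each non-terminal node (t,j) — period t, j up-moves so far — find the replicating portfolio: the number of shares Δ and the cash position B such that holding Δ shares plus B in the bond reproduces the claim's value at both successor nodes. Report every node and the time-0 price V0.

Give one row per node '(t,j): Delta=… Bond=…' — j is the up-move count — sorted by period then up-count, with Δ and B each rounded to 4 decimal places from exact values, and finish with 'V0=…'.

Under the risk-neutral measure, an up-move has probability p* = (R−d)/(u−d) = 0.7647 and values discount at R = 1.06.
Terminal payoffs: V(4,0)=5.0000, V(4,1)=5.0000, V(4,2)=5.0000, V(4,3)=5.0000, V(4,4)=0.0000
  t=3,j=0: stock 91.6967 → up 100.8664 (V=5.0000), down 85.2779 (V=5.0000). Price 4.7170; hedge Δ=0.0000, bond B=4.7170.
  t=3,j=1: stock 108.4585 → up 119.3043 (V=5.0000), down 100.8664 (V=5.0000). Price 4.7170; hedge Δ=0.0000, bond B=4.7170.
  t=3,j=2: stock 128.2842 → up 141.1126 (V=5.0000), down 119.3043 (V=5.0000). Price 4.7170; hedge Δ=0.0000, bond B=4.7170.
  t=3,j=3: stock 151.7340 → up 166.9074 (V=0.0000), down 141.1126 (V=5.0000). Price 1.1099; hedge Δ=-0.1938, bond B=30.5216.
  t=2,j=0: stock 98.5986 → up 108.4585 (V=4.7170), down 91.6967 (V=4.7170). Price 4.4500; hedge Δ=0.0000, bond B=4.4500.
  t=2,j=1: stock 116.6220 → up 128.2842 (V=4.7170), down 108.4585 (V=4.7170). Price 4.4500; hedge Δ=0.0000, bond B=4.4500.
  t=2,j=2: stock 137.9400 → up 151.7340 (V=1.1099), down 128.2842 (V=4.7170). Price 1.8477; hedge Δ=-0.1538, bond B=23.0660.
  t=1,j=0: stock 106.0200 → up 116.6220 (V=4.4500), down 98.5986 (V=4.4500). Price 4.1981; hedge Δ=0.0000, bond B=4.1981.
  t=1,j=1: stock 125.4000 → up 137.9400 (V=1.8477), down 116.6220 (V=4.4500). Price 2.3208; hedge Δ=-0.1221, bond B=17.6281.
  t=0,j=0: stock 114.0000 → up 125.4000 (V=2.3208), down 106.0200 (V=4.1981). Price 2.6061; hedge Δ=-0.0969, bond B=13.6491.
Each (Δ,B) replicates both successor values, so the strategy is self-financing and V0 is arbitrage-free.

(0,0): Delta=-0.0969 Bond=13.6491
(1,0): Delta=0.0000 Bond=4.1981
(1,1): Delta=-0.1221 Bond=17.6281
(2,0): Delta=0.0000 Bond=4.4500
(2,1): Delta=0.0000 Bond=4.4500
(2,2): Delta=-0.1538 Bond=23.0660
(3,0): Delta=0.0000 Bond=4.7170
(3,1): Delta=0.0000 Bond=4.7170
(3,2): Delta=0.0000 Bond=4.7170
(3,3): Delta=-0.1938 Bond=30.5216
V0=2.6061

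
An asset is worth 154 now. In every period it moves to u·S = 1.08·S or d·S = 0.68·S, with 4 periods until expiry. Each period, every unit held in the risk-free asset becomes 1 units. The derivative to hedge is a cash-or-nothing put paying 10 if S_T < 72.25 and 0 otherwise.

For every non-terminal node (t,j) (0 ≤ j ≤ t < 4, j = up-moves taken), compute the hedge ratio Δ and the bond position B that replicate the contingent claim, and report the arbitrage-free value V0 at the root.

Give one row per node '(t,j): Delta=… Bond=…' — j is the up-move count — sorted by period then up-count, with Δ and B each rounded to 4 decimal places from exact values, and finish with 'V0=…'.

(0,0): Delta=-0.0156 Bond=2.6720
(1,0): Delta=-0.0764 Bond=9.0400
(1,1): Delta=-0.0060 Bond=1.0800
(2,0): Delta=-0.2809 Bond=23.6000
(2,1): Delta=-0.0442 Bond=5.4000
(2,2): Delta=0.0000 Bond=0.0000
(3,0): Delta=0.0000 Bond=10.0000
(3,1): Delta=-0.3251 Bond=27.0000
(3,2): Delta=0.0000 Bond=0.0000
(3,3): Delta=0.0000 Bond=0.0000
V0=0.2720

The replicating-portfolio and risk-neutral prices coincide; use p* = (1−0.68)/(1.08−0.68) = 0.8000 for the latter.
Terminal payoffs: V(4,0)=10.0000, V(4,1)=10.0000, V(4,2)=0.0000, V(4,3)=0.0000, V(4,4)=0.0000
Node (3,0) S=48.4225: V=(p*·10.0000+(1−p*)·10.0000)/1=10.0000; Δ=(10.0000−10.0000)/(52.2963−32.9273)=0.0000; B=V−Δ·S=10.0000
Node (3,1) S=76.9064: V=(p*·0.0000+(1−p*)·10.0000)/1=2.0000; Δ=(0.0000−10.0000)/(83.0589−52.2963)=-0.3251; B=V−Δ·S=27.0000
Node (3,2) S=122.1454: V=(p*·0.0000+(1−p*)·0.0000)/1=0.0000; Δ=(0.0000−0.0000)/(131.9170−83.0589)=0.0000; B=V−Δ·S=0.0000
Node (3,3) S=193.9956: V=(p*·0.0000+(1−p*)·0.0000)/1=0.0000; Δ=(0.0000−0.0000)/(209.5153−131.9170)=0.0000; B=V−Δ·S=0.0000
Node (2,0) S=71.2096: V=(p*·2.0000+(1−p*)·10.0000)/1=3.6000; Δ=(2.0000−10.0000)/(76.9064−48.4225)=-0.2809; B=V−Δ·S=23.6000
Node (2,1) S=113.0976: V=(p*·0.0000+(1−p*)·2.0000)/1=0.4000; Δ=(0.0000−2.0000)/(122.1454−76.9064)=-0.0442; B=V−Δ·S=5.4000
Node (2,2) S=179.6256: V=(p*·0.0000+(1−p*)·0.0000)/1=0.0000; Δ=(0.0000−0.0000)/(193.9956−122.1454)=0.0000; B=V−Δ·S=0.0000
Node (1,0) S=104.7200: V=(p*·0.4000+(1−p*)·3.6000)/1=1.0400; Δ=(0.4000−3.6000)/(113.0976−71.2096)=-0.0764; B=V−Δ·S=9.0400
Node (1,1) S=166.3200: V=(p*·0.0000+(1−p*)·0.4000)/1=0.0800; Δ=(0.0000−0.4000)/(179.6256−113.0976)=-0.0060; B=V−Δ·S=1.0800
Node (0,0) S=154.0000: V=(p*·0.0800+(1−p*)·1.0400)/1=0.2720; Δ=(0.0800−1.0400)/(166.3200−104.7200)=-0.0156; B=V−Δ·S=2.6720
Each (Δ,B) replicates both successor values, so the strategy is self-financing and V0 is arbitrage-free.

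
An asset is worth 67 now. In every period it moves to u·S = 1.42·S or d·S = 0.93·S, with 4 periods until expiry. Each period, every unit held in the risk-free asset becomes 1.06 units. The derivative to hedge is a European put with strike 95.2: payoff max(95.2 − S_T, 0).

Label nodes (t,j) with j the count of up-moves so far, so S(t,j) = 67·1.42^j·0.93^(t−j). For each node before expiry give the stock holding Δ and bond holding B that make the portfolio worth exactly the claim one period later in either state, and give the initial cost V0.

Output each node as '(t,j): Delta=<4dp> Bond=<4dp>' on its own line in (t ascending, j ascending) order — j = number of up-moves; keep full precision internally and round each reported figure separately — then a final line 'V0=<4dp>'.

Since d<R<u, set p* = (R−d)/(u−d) = 0.2653; price each node as the discounted p*-expectation of its children.
Terminal payoffs: V(4,0)=45.0805, V(4,1)=18.6735, V(4,2)=0.0000, V(4,3)=0.0000, V(4,4)=0.0000
Node (3,0) S=53.8919: V=(p*·18.6735+(1−p*)·45.0805)/1.06=35.9194; Δ=(18.6735−45.0805)/(76.5265−50.1195)=-1.0000; B=V−Δ·S=89.8113
Node (3,1) S=82.2866: V=(p*·0.0000+(1−p*)·18.6735)/1.06=12.9427; Δ=(0.0000−18.6735)/(116.8470−76.5265)=-0.4631; B=V−Δ·S=51.0519
Node (3,2) S=125.6419: V=(p*·0.0000+(1−p*)·0.0000)/1.06=0.0000; Δ=(0.0000−0.0000)/(178.4115−116.8470)=0.0000; B=V−Δ·S=0.0000
Node (3,3) S=191.8403: V=(p*·0.0000+(1−p*)·0.0000)/1.06=0.0000; Δ=(0.0000−0.0000)/(272.4132−178.4115)=0.0000; B=V−Δ·S=0.0000
Node (2,0) S=57.9483: V=(p*·12.9427+(1−p*)·35.9194)/1.06=28.1354; Δ=(12.9427−35.9194)/(82.2866−53.8919)=-0.8092; B=V−Δ·S=75.0266
Node (2,1) S=88.4802: V=(p*·0.0000+(1−p*)·12.9427)/1.06=8.9707; Δ=(0.0000−12.9427)/(125.6419−82.2866)=-0.2985; B=V−Δ·S=35.3844
Node (2,2) S=135.0988: V=(p*·0.0000+(1−p*)·0.0000)/1.06=0.0000; Δ=(0.0000−0.0000)/(191.8403−125.6419)=0.0000; B=V−Δ·S=0.0000
Node (1,0) S=62.3100: V=(p*·8.9707+(1−p*)·28.1354)/1.06=21.7461; Δ=(8.9707−28.1354)/(88.4802−57.9483)=-0.6277; B=V−Δ·S=60.8578
Node (1,1) S=95.1400: V=(p*·0.0000+(1−p*)·8.9707)/1.06=6.2177; Δ=(0.0000−8.9707)/(135.0988−88.4802)=-0.1924; B=V−Δ·S=24.5252
Node (0,0) S=67.0000: V=(p*·6.2177+(1−p*)·21.7461)/1.06=16.6286; Δ=(6.2177−21.7461)/(95.1400−62.3100)=-0.4730; B=V−Δ·S=48.3194
Check: Δ(0,0)·S0 + B(0,0) = 16.6286 = V0.

(0,0): Delta=-0.4730 Bond=48.3194
(1,0): Delta=-0.6277 Bond=60.8578
(1,1): Delta=-0.1924 Bond=24.5252
(2,0): Delta=-0.8092 Bond=75.0266
(2,1): Delta=-0.2985 Bond=35.3844
(2,2): Delta=0.0000 Bond=0.0000
(3,0): Delta=-1.0000 Bond=89.8113
(3,1): Delta=-0.4631 Bond=51.0519
(3,2): Delta=0.0000 Bond=0.0000
(3,3): Delta=0.0000 Bond=0.0000
V0=16.6286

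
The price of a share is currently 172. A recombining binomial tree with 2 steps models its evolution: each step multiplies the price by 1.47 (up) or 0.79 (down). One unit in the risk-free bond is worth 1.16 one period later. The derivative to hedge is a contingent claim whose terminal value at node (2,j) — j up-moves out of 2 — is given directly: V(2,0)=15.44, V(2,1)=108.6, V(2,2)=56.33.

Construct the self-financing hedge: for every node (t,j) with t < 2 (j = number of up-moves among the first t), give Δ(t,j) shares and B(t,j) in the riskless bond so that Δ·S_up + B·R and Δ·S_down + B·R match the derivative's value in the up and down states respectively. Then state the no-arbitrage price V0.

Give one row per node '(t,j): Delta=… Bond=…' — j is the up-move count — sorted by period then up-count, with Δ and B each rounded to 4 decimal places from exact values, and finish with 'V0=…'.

(0,0): Delta=0.1034 Bond=37.0330
(1,0): Delta=1.0082 Bond=-79.9914
(1,1): Delta=-0.3040 Bond=145.9702
V0=54.8182

Under the risk-neutral measure, an up-move has probability p* = (R−d)/(u−d) = 0.5441 and values discount at R = 1.16.
Terminal payoffs: V(2,0)=15.4400, V(2,1)=108.6000, V(2,2)=56.3300
(1,0): S=135.8800. Δ = (V_up−V_dn)/(S_up−S_dn) = (108.6000−15.4400)/(199.7436−107.3452) = 1.0082. V = [p*·108.6000 + (1−p*)·15.4400]/1.16 = 57.0086. B = V − Δ·S = -79.9914.
(1,1): S=252.8400. Δ = (V_up−V_dn)/(S_up−S_dn) = (56.3300−108.6000)/(371.6748−199.7436) = -0.3040. V = [p*·56.3300 + (1−p*)·108.6000]/1.16 = 69.1026. B = V − Δ·S = 145.9702.
(0,0): S=172.0000. Δ = (V_up−V_dn)/(S_up−S_dn) = (69.1026−57.0086)/(252.8400−135.8800) = 0.1034. V = [p*·69.1026 + (1−p*)·57.0086]/1.16 = 54.8182. B = V − Δ·S = 37.0330.
The time-0 hedge costs 54.8182, which is the no-arbitrage price.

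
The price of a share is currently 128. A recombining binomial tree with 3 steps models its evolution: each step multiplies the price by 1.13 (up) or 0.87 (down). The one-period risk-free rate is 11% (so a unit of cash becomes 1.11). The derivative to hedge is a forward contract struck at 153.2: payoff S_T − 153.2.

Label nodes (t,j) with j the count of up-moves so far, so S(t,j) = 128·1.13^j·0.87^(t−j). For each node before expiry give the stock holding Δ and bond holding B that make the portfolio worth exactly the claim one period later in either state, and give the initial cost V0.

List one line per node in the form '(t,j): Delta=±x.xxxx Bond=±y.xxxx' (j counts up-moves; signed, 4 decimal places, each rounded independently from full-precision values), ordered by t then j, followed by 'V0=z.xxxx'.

(0,0): Delta=1.0000 Bond=-112.0185
(1,0): Delta=1.0000 Bond=-124.3406
(1,1): Delta=1.0000 Bond=-124.3406
(2,0): Delta=1.0000 Bond=-138.0180
(2,1): Delta=1.0000 Bond=-138.0180
(2,2): Delta=1.0000 Bond=-138.0180
V0=15.9815

Since d<R<u, set p* = (R−d)/(u−d) = 0.9231; price each node as the discounted p*-expectation of its children.
At expiry t=3: V(3,0)=-68.9116, V(3,1)=-43.7220, V(3,2)=-11.0044, V(3,3)=31.4908
Node (2,0) S=96.8832: V=(p*·-43.7220+(1−p*)·-68.9116)/1.11=-41.1348; Δ=(-43.7220−-68.9116)/(109.4780−84.2884)=1.0000; B=V−Δ·S=-138.0180
Node (2,1) S=125.8368: V=(p*·-11.0044+(1−p*)·-43.7220)/1.11=-12.1812; Δ=(-11.0044−-43.7220)/(142.1956−109.4780)=1.0000; B=V−Δ·S=-138.0180
Node (2,2) S=163.4432: V=(p*·31.4908+(1−p*)·-11.0044)/1.11=25.4252; Δ=(31.4908−-11.0044)/(184.6908−142.1956)=1.0000; B=V−Δ·S=-138.0180
Node (1,0) S=111.3600: V=(p*·-12.1812+(1−p*)·-41.1348)/1.11=-12.9806; Δ=(-12.1812−-41.1348)/(125.8368−96.8832)=1.0000; B=V−Δ·S=-124.3406
Node (1,1) S=144.6400: V=(p*·25.4252+(1−p*)·-12.1812)/1.11=20.2994; Δ=(25.4252−-12.1812)/(163.4432−125.8368)=1.0000; B=V−Δ·S=-124.3406
Node (0,0) S=128.0000: V=(p*·20.2994+(1−p*)·-12.9806)/1.11=15.9815; Δ=(20.2994−-12.9806)/(144.6400−111.3600)=1.0000; B=V−Δ·S=-112.0185
Each (Δ,B) replicates both successor values, so the strategy is self-financing and V0 is arbitrage-free.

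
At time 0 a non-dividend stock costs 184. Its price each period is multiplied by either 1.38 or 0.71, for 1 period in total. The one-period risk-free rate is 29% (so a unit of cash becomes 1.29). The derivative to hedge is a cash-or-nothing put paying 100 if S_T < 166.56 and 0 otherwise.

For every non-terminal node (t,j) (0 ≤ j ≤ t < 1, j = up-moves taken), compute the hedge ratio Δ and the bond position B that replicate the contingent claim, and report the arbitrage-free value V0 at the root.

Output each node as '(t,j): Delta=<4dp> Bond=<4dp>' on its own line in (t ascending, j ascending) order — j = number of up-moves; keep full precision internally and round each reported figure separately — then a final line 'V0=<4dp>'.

No-arbitrage ⇒ martingale measure with p* = (R−d)/(u−d) = 0.8657.
At expiry t=1: V(1,0)=100.0000, V(1,1)=0.0000
Node (0,0) S=184.0000: V=(p*·0.0000+(1−p*)·100.0000)/1.29=10.4131; Δ=(0.0000−100.0000)/(253.9200−130.6400)=-0.8112; B=V−Δ·S=159.6668
Check: Δ(0,0)·S0 + B(0,0) = 10.4131 = V0.

(0,0): Delta=-0.8112 Bond=159.6668
V0=10.4131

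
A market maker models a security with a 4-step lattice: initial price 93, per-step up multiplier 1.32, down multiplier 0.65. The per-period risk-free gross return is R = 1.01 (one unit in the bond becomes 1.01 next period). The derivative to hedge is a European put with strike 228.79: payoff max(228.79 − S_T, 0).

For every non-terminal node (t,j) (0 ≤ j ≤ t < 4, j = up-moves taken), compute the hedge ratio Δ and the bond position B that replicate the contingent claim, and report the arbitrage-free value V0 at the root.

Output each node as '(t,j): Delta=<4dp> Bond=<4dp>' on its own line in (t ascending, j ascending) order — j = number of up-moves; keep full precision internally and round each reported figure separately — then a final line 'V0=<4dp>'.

Risk-neutral probability p* = (R−d)/(u−d) = (1.01−0.65)/(1.32−0.65) = 0.5373.
Payoff layer (t=4): V(4,0)=212.1889, V(4,1)=195.0770, V(4,2)=160.3267, V(4,3)=89.7569, V(4,4)=0.0000
(3,0): S=25.5401. Δ = (V_up−V_dn)/(S_up−S_dn) = (195.0770−212.1889)/(33.7130−16.6011) = -1.0000. V = [p*·195.0770 + (1−p*)·212.1889]/1.01 = 200.9846. B = V − Δ·S = 226.5248.
(3,1): S=51.8661. Δ = (V_up−V_dn)/(S_up−S_dn) = (160.3267−195.0770)/(68.4633−33.7130) = -1.0000. V = [p*·160.3267 + (1−p*)·195.0770]/1.01 = 174.6587. B = V − Δ·S = 226.5248.
(3,2): S=105.3281. Δ = (V_up−V_dn)/(S_up−S_dn) = (89.7569−160.3267)/(139.0331−68.4633) = -1.0000. V = [p*·89.7569 + (1−p*)·160.3267]/1.01 = 121.1967. B = V − Δ·S = 226.5248.
(3,3): S=213.8970. Δ = (V_up−V_dn)/(S_up−S_dn) = (0.0000−89.7569)/(282.3441−139.0331) = -0.6263. V = [p*·0.0000 + (1−p*)·89.7569]/1.01 = 41.1181. B = V − Δ·S = 175.0837.
(2,0): S=39.2925. Δ = (V_up−V_dn)/(S_up−S_dn) = (174.6587−200.9846)/(51.8661−25.5401) = -1.0000. V = [p*·174.6587 + (1−p*)·200.9846]/1.01 = 184.9894. B = V − Δ·S = 224.2819.
(2,1): S=79.7940. Δ = (V_up−V_dn)/(S_up−S_dn) = (121.1967−174.6587)/(105.3281−51.8661) = -1.0000. V = [p*·121.1967 + (1−p*)·174.6587]/1.01 = 144.4879. B = V − Δ·S = 224.2819.
(2,2): S=162.0432. Δ = (V_up−V_dn)/(S_up−S_dn) = (41.1181−121.1967)/(213.8970−105.3281) = -0.7376. V = [p*·41.1181 + (1−p*)·121.1967]/1.01 = 77.3955. B = V − Δ·S = 196.9156.
(1,0): S=60.4500. Δ = (V_up−V_dn)/(S_up−S_dn) = (144.4879−184.9894)/(79.7940−39.2925) = -1.0000. V = [p*·144.4879 + (1−p*)·184.9894]/1.01 = 161.6113. B = V − Δ·S = 222.0613.
(1,1): S=122.7600. Δ = (V_up−V_dn)/(S_up−S_dn) = (77.3955−144.4879)/(162.0432−79.7940) = -0.8157. V = [p*·77.3955 + (1−p*)·144.4879]/1.01 = 107.3646. B = V − Δ·S = 207.5026.
(0,0): S=93.0000. Δ = (V_up−V_dn)/(S_up−S_dn) = (107.3646−161.6113)/(122.7600−60.4500) = -0.8706. V = [p*·107.3646 + (1−p*)·161.6113]/1.01 = 131.1523. B = V − Δ·S = 212.1176.
Self-financing check: at every node Δ·S+B equals the discounted successor values.

(0,0): Delta=-0.8706 Bond=212.1176
(1,0): Delta=-1.0000 Bond=222.0613
(1,1): Delta=-0.8157 Bond=207.5026
(2,0): Delta=-1.0000 Bond=224.2819
(2,1): Delta=-1.0000 Bond=224.2819
(2,2): Delta=-0.7376 Bond=196.9156
(3,0): Delta=-1.0000 Bond=226.5248
(3,1): Delta=-1.0000 Bond=226.5248
(3,2): Delta=-1.0000 Bond=226.5248
(3,3): Delta=-0.6263 Bond=175.0837
V0=131.1523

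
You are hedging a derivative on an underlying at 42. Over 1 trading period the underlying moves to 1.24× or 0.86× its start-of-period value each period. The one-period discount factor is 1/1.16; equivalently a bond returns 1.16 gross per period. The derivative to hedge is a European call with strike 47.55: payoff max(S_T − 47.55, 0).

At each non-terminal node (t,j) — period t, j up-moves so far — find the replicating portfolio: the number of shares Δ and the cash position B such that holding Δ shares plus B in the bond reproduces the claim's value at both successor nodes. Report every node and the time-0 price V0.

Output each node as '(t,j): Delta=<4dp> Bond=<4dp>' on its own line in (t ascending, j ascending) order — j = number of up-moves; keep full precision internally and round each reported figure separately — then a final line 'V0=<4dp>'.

(0,0): Delta=0.2838 Bond=-8.8380
V0=3.0830

Since d<R<u, set p* = (R−d)/(u−d) = 0.7895; price each node as the discounted p*-expectation of its children.
Payoff layer (t=1): V(1,0)=0.0000, V(1,1)=4.5300
Node (0,0) S=42.0000: V=(p*·4.5300+(1−p*)·0.0000)/1.16=3.0830; Δ=(4.5300−0.0000)/(52.0800−36.1200)=0.2838; B=V−Δ·S=-8.8380
Each (Δ,B) replicates both successor values, so the strategy is self-financing and V0 is arbitrage-free.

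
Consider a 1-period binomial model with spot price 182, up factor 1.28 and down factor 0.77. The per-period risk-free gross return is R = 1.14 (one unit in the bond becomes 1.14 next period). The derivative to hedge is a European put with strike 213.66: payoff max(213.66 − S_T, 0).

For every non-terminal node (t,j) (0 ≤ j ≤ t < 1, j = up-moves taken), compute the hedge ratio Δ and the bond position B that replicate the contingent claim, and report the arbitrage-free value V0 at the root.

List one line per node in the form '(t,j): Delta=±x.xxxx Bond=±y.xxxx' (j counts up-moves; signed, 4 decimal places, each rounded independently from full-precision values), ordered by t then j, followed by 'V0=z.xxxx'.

Risk-neutral probability p* = (R−d)/(u−d) = (1.14−0.77)/(1.28−0.77) = 0.7255.
Payoff layer (t=1): V(1,0)=73.5200, V(1,1)=0.0000
  t=0,j=0: stock 182.0000 → up 232.9600 (V=0.0000), down 140.1400 (V=73.5200). Price 17.7035; hedge Δ=-0.7921, bond B=161.8603.
Self-financing check: at every node Δ·S+B equals the discounted successor values.

(0,0): Delta=-0.7921 Bond=161.8603
V0=17.7035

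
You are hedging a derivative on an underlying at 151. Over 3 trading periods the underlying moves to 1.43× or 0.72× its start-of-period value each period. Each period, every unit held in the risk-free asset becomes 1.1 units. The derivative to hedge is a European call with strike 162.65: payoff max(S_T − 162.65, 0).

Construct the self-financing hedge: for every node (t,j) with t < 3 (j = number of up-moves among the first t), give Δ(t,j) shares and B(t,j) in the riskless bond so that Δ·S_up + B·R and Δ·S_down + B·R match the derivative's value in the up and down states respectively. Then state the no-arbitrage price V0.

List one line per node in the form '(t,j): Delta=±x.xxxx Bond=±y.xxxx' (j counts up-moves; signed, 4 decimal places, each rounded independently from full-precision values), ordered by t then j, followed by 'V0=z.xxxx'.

Risk-neutral probability p* = (R−d)/(u−d) = (1.1−0.72)/(1.43−0.72) = 0.5352.
At expiry t=3: V(3,0)=0.0000, V(3,1)=0.0000, V(3,2)=59.6715, V(3,3)=278.9053
Node (2,0) S=78.2784: V=(p*·0.0000+(1−p*)·0.0000)/1.1=0.0000; Δ=(0.0000−0.0000)/(111.9381−56.3604)=0.0000; B=V−Δ·S=0.0000
Node (2,1) S=155.4696: V=(p*·59.6715+(1−p*)·0.0000)/1.1=29.0335; Δ=(59.6715−0.0000)/(222.3215−111.9381)=0.5406; B=V−Δ·S=-55.0109
Node (2,2) S=308.7799: V=(p*·278.9053+(1−p*)·59.6715)/1.1=160.9163; Δ=(278.9053−59.6715)/(441.5553−222.3215)=1.0000; B=V−Δ·S=-147.8636
Node (1,0) S=108.7200: V=(p*·29.0335+(1−p*)·0.0000)/1.1=14.1264; Δ=(29.0335−0.0000)/(155.4696−78.2784)=0.3761; B=V−Δ·S=-26.7659
Node (1,1) S=215.9300: V=(p*·160.9163+(1−p*)·29.0335)/1.1=90.5624; Δ=(160.9163−29.0335)/(308.7799−155.4696)=0.8602; B=V−Δ·S=-95.1879
Node (0,0) S=151.0000: V=(p*·90.5624+(1−p*)·14.1264)/1.1=50.0326; Δ=(90.5624−14.1264)/(215.9300−108.7200)=0.7130; B=V−Δ·S=-57.6237
Each (Δ,B) replicates both successor values, so the strategy is self-financing and V0 is arbitrage-free.

(0,0): Delta=0.7130 Bond=-57.6237
(1,0): Delta=0.3761 Bond=-26.7659
(1,1): Delta=0.8602 Bond=-95.1879
(2,0): Delta=0.0000 Bond=0.0000
(2,1): Delta=0.5406 Bond=-55.0109
(2,2): Delta=1.0000 Bond=-147.8636
V0=50.0326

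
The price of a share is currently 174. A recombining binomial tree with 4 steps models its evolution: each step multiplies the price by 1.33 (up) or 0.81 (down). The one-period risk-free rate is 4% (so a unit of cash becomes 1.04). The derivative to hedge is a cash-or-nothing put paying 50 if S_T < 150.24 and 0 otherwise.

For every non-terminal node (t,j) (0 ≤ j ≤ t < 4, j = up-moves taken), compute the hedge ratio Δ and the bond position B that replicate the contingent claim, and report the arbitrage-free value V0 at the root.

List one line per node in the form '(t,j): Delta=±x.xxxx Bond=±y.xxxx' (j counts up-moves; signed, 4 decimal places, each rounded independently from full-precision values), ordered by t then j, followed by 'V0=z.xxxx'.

(0,0): Delta=-0.2027 Bond=52.5284
(1,0): Delta=-0.3112 Bond=69.9125
(1,1): Delta=-0.1195 Bond=35.3596
(2,0): Delta=-0.3582 Bond=78.0778
(2,1): Delta=-0.2751 Bond=65.9396
(2,2): Delta=0.0000 Bond=0.0000
(3,0): Delta=0.0000 Bond=48.0769
(3,1): Delta=-0.6333 Bond=122.9660
(3,2): Delta=0.0000 Bond=0.0000
(3,3): Delta=0.0000 Bond=0.0000
V0=17.2505

The replicating-portfolio and risk-neutral prices coincide; use p* = (1.04−0.81)/(1.33−0.81) = 0.4423 for the latter.
Payoff layer (t=4): V(4,0)=50.0000, V(4,1)=50.0000, V(4,2)=0.0000, V(4,3)=0.0000, V(4,4)=0.0000
Node (3,0) S=92.4707: V=(p*·50.0000+(1−p*)·50.0000)/1.04=48.0769; Δ=(50.0000−50.0000)/(122.9861−74.9013)=0.0000; B=V−Δ·S=48.0769
Node (3,1) S=151.8347: V=(p*·0.0000+(1−p*)·50.0000)/1.04=26.8121; Δ=(0.0000−50.0000)/(201.9401−122.9861)=-0.6333; B=V−Δ·S=122.9660
Node (3,2) S=249.3088: V=(p*·0.0000+(1−p*)·0.0000)/1.04=0.0000; Δ=(0.0000−0.0000)/(331.5807−201.9401)=0.0000; B=V−Δ·S=0.0000
Node (3,3) S=409.3588: V=(p*·0.0000+(1−p*)·0.0000)/1.04=0.0000; Δ=(0.0000−0.0000)/(544.4473−331.5807)=0.0000; B=V−Δ·S=0.0000
Node (2,0) S=114.1614: V=(p*·26.8121+(1−p*)·48.0769)/1.04=37.1840; Δ=(26.8121−48.0769)/(151.8347−92.4707)=-0.3582; B=V−Δ·S=78.0778
Node (2,1) S=187.4502: V=(p*·0.0000+(1−p*)·26.8121)/1.04=14.3778; Δ=(0.0000−26.8121)/(249.3088−151.8347)=-0.2751; B=V−Δ·S=65.9396
Node (2,2) S=307.7886: V=(p*·0.0000+(1−p*)·0.0000)/1.04=0.0000; Δ=(0.0000−0.0000)/(409.3588−249.3088)=0.0000; B=V−Δ·S=0.0000
Node (1,0) S=140.9400: V=(p*·14.3778+(1−p*)·37.1840)/1.04=26.0545; Δ=(14.3778−37.1840)/(187.4502−114.1614)=-0.3112; B=V−Δ·S=69.9125
Node (1,1) S=231.4200: V=(p*·0.0000+(1−p*)·14.3778)/1.04=7.7100; Δ=(0.0000−14.3778)/(307.7886−187.4502)=-0.1195; B=V−Δ·S=35.3596
Node (0,0) S=174.0000: V=(p*·7.7100+(1−p*)·26.0545)/1.04=17.2505; Δ=(7.7100−26.0545)/(231.4200−140.9400)=-0.2027; B=V−Δ·S=52.5284
Each (Δ,B) replicates both successor values, so the strategy is self-financing and V0 is arbitrage-free.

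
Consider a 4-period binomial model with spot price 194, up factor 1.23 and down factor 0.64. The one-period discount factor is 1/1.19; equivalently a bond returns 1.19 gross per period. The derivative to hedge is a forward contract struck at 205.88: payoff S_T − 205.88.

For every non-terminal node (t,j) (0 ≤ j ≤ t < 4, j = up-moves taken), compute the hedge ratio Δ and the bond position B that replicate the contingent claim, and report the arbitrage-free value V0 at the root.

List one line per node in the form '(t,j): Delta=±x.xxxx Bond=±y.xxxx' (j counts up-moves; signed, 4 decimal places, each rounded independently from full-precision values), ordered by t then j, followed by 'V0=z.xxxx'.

(0,0): Delta=1.0000 Bond=-102.6659
(1,0): Delta=1.0000 Bond=-122.1724
(1,1): Delta=1.0000 Bond=-122.1724
(2,0): Delta=1.0000 Bond=-145.3852
(2,1): Delta=1.0000 Bond=-145.3852
(2,2): Delta=1.0000 Bond=-145.3852
(3,0): Delta=1.0000 Bond=-173.0084
(3,1): Delta=1.0000 Bond=-173.0084
(3,2): Delta=1.0000 Bond=-173.0084
(3,3): Delta=1.0000 Bond=-173.0084
V0=91.3341

No-arbitrage ⇒ martingale measure with p* = (R−d)/(u−d) = 0.9322.
Payoff layer (t=4): V(4,0)=-173.3322, V(4,1)=-143.3272, V(4,2)=-85.6613, V(4,3)=25.1652, V(4,4)=238.1601
Node (3,0) S=50.8559: V=(p*·-143.3272+(1−p*)·-173.3322)/1.19=-122.1525; Δ=(-143.3272−-173.3322)/(62.5528−32.5478)=1.0000; B=V−Δ·S=-173.0084
Node (3,1) S=97.7388: V=(p*·-85.6613+(1−p*)·-143.3272)/1.19=-75.2697; Δ=(-85.6613−-143.3272)/(120.2187−62.5528)=1.0000; B=V−Δ·S=-173.0084
Node (3,2) S=187.8417: V=(p*·25.1652+(1−p*)·-85.6613)/1.19=14.8333; Δ=(25.1652−-85.6613)/(231.0452−120.2187)=1.0000; B=V−Δ·S=-173.0084
Node (3,3) S=361.0082: V=(p*·238.1601+(1−p*)·25.1652)/1.19=187.9998; Δ=(238.1601−25.1652)/(444.0401−231.0452)=1.0000; B=V−Δ·S=-173.0084
Node (2,0) S=79.4624: V=(p*·-75.2697+(1−p*)·-122.1525)/1.19=-65.9228; Δ=(-75.2697−-122.1525)/(97.7388−50.8559)=1.0000; B=V−Δ·S=-145.3852
Node (2,1) S=152.7168: V=(p*·14.8333+(1−p*)·-75.2697)/1.19=7.3316; Δ=(14.8333−-75.2697)/(187.8417−97.7388)=1.0000; B=V−Δ·S=-145.3852
Node (2,2) S=293.5026: V=(p*·187.9998+(1−p*)·14.8333)/1.19=148.1174; Δ=(187.9998−14.8333)/(361.0082−187.8417)=1.0000; B=V−Δ·S=-145.3852
Node (1,0) S=124.1600: V=(p*·7.3316+(1−p*)·-65.9228)/1.19=1.9876; Δ=(7.3316−-65.9228)/(152.7168−79.4624)=1.0000; B=V−Δ·S=-122.1724
Node (1,1) S=238.6200: V=(p*·148.1174+(1−p*)·7.3316)/1.19=116.4476; Δ=(148.1174−7.3316)/(293.5026−152.7168)=1.0000; B=V−Δ·S=-122.1724
Node (0,0) S=194.0000: V=(p*·116.4476+(1−p*)·1.9876)/1.19=91.3341; Δ=(116.4476−1.9876)/(238.6200−124.1600)=1.0000; B=V−Δ·S=-102.6659
Check: Δ(0,0)·S0 + B(0,0) = 91.3341 = V0.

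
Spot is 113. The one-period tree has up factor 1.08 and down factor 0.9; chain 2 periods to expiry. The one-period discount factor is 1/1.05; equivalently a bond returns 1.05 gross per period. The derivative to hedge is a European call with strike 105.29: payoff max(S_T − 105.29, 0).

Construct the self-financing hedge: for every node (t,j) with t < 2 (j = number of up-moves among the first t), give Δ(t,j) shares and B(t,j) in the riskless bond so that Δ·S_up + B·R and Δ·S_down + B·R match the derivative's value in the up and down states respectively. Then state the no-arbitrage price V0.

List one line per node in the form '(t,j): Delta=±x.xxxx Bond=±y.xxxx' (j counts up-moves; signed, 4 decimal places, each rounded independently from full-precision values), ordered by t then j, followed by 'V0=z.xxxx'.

(0,0): Delta=0.8926 Bond=-83.0204
(1,0): Delta=0.2483 Bond=-21.6476
(1,1): Delta=1.0000 Bond=-100.2762
V0=17.8456

Since d<R<u, set p* = (R−d)/(u−d) = 0.8333; price each node as the discounted p*-expectation of its children.
At expiry t=2: V(2,0)=0.0000, V(2,1)=4.5460, V(2,2)=26.5132
(1,0): S=101.7000. Δ = (V_up−V_dn)/(S_up−S_dn) = (4.5460−0.0000)/(109.8360−91.5300) = 0.2483. V = [p*·4.5460 + (1−p*)·0.0000]/1.05 = 3.6079. B = V − Δ·S = -21.6476.
(1,1): S=122.0400. Δ = (V_up−V_dn)/(S_up−S_dn) = (26.5132−4.5460)/(131.8032−109.8360) = 1.0000. V = [p*·26.5132 + (1−p*)·4.5460]/1.05 = 21.7638. B = V − Δ·S = -100.2762.
(0,0): S=113.0000. Δ = (V_up−V_dn)/(S_up−S_dn) = (21.7638−3.6079)/(122.0400−101.7000) = 0.8926. V = [p*·21.7638 + (1−p*)·3.6079]/1.05 = 17.8456. B = V − Δ·S = -83.0204.
Self-financing check: at every node Δ·S+B equals the discounted successor values.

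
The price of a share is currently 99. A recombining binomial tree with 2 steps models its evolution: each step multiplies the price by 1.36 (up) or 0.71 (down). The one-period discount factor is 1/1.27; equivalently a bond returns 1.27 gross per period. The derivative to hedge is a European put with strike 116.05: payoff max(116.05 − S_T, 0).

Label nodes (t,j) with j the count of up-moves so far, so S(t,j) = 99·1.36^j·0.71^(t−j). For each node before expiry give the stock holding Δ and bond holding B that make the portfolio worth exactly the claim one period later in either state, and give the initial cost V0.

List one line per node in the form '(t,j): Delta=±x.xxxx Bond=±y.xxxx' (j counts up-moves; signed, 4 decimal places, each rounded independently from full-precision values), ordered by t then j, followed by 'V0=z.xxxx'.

The replicating-portfolio and risk-neutral prices coincide; use p* = (1.27−0.71)/(1.36−0.71) = 0.8615 for the latter.
At expiry t=2: V(2,0)=66.1441, V(2,1)=20.4556, V(2,2)=0.0000
Node (1,0) S=70.2900: V=(p*·20.4556+(1−p*)·66.1441)/1.27=21.0880; Δ=(20.4556−66.1441)/(95.5944−49.9059)=-1.0000; B=V−Δ·S=91.3780
Node (1,1) S=134.6400: V=(p*·0.0000+(1−p*)·20.4556)/1.27=2.2302; Δ=(0.0000−20.4556)/(183.1104−95.5944)=-0.2337; B=V−Δ·S=33.7003
Node (0,0) S=99.0000: V=(p*·2.2302+(1−p*)·21.0880)/1.27=3.8120; Δ=(2.2302−21.0880)/(134.6400−70.2900)=-0.2931; B=V−Δ·S=32.8240
Root portfolio cost Δ·99+B reproduces V0=3.8120.

(0,0): Delta=-0.2931 Bond=32.8240
(1,0): Delta=-1.0000 Bond=91.3780
(1,1): Delta=-0.2337 Bond=33.7003
V0=3.8120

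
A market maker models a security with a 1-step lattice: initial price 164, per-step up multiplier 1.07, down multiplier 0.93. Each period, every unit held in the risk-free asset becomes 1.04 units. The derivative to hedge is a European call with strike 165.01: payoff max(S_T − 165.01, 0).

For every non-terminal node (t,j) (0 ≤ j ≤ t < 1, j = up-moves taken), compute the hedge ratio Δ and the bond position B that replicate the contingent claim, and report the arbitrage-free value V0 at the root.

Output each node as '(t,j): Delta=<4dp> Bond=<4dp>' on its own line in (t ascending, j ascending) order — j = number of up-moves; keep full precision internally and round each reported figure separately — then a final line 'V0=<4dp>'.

(0,0): Delta=0.4560 Bond=-66.8757
V0=7.9100

Risk-neutral probability p* = (R−d)/(u−d) = (1.04−0.93)/(1.07−0.93) = 0.7857.
Payoff layer (t=1): V(1,0)=0.0000, V(1,1)=10.4700
(0,0): S=164.0000. Δ = (V_up−V_dn)/(S_up−S_dn) = (10.4700−0.0000)/(175.4800−152.5200) = 0.4560. V = [p*·10.4700 + (1−p*)·0.0000]/1.04 = 7.9100. B = V − Δ·S = -66.8757.
Check: Δ(0,0)·S0 + B(0,0) = 7.9100 = V0.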